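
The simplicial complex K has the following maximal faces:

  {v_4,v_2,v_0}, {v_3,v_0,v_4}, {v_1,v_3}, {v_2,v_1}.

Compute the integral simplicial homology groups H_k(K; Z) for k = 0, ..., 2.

H_0 ≅ Z,  H_1 ≅ Z,  H_2 = 0.

Fix the vertex order v_0 < v_1 < v_2 < v_3 < v_4 and write every simplex with vertices in increasing order. Then dim K = 2 and the simplices of K are:

  0-simplices (5): [v_0], [v_1], [v_2], [v_3], [v_4]
  1-simplices (7): [v_0,v_2], [v_0,v_3], [v_0,v_4], [v_1,v_2], [v_1,v_3], [v_2,v_4], [v_3,v_4]
  2-simplices (2): [v_0,v_2,v_4], [v_0,v_3,v_4]

Hence C_0 ≅ Z^5, C_1 ≅ Z^7, C_2 ≅ Z^2.

The boundary map ∂_1: C_1 → C_0 sends each edge [p,q] (with p < q) to q − p.
The 5×7 boundary matrix has rank 4 and Smith normal form diag(1,1,1,1).

∂_2: C_2 → C_1 acts by ∂[p,q,r] = [q,r] − [p,r] + [p,q]. For instance
  ∂[v_0,v_3,v_4] = [v_3,v_4] − [v_0,v_4] + [v_0,v_3],
  ∂[v_0,v_2,v_4] = [v_2,v_4] − [v_0,v_4] + [v_0,v_2].
As a 7×2 matrix over Z this has rank 2, with invariant factors (1,1).

Computing H_k = (kernel of ∂_k) / (image of ∂_{k+1}):

  H_0: rank C_0 − rank ∂_1 = 5 − 4 = 1, and the invariant factors of ∂_1 are all 1, so H_0 = Z.
  H_1: rank ker ∂_1 − rank ∂_2 = (7 − 4) − 2 = 1, and the invariant factors of ∂_2 are all 1, so H_1 = Z.
  H_2: rank ker ∂_2 − rank ∂_3 = (2 − 2) − 0 = 0, and there is no ∂_3, so H_2 = 0.

As a check, the Euler characteristic is 5 − 7 + 2 = 0, which agrees with 1 − 1 + 0 = 0.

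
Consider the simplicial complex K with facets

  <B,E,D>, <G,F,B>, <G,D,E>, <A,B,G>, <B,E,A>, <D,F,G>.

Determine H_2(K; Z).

Order the vertices as A < B < D < E < F < G. Listing each simplex with vertices in this order, K has dimension 2 with simplices:

  0-simplices (6): A, B, D, E, F, G
  1-simplices (12): AB, AE, AG, BD, BE, BF, BG, DE, DF, DG, EG, FG
  2-simplices (6): ABE, ABG, BDE, BFG, DEG, DFG

giving chain groups C_0 ≅ Z^6, C_1 ≅ Z^12, C_2 ≅ Z^6.

Boundary ∂_1: C_1 → C_0 is given by ∂[p,q] = [q] − [p]. For instance
  ∂AE = E − A.
The resulting 6×12 matrix has rank 5, and its Smith normal form has invariant factors (1,1,1,1,1).

Boundary ∂_2: C_2 → C_1 sends each 2-simplex [p,q,r] to [q,r] − [p,r] + [p,q]. For instance
  ∂BDE = DE − BE + BD,
  ∂DFG = FG − DG + DF.
As a 12×6 matrix over Z this has rank 6, with invariant factors (1,1,1,1,1,1).

From H_k ≅ ker(∂_k) / im(∂_{k+1}) we obtain:

  H_2: rank ker ∂_2 − rank ∂_3 = (6 − 6) − 0 = 0, and there is no ∂_3, so H_2 ≅ 0.

H_2 = 0.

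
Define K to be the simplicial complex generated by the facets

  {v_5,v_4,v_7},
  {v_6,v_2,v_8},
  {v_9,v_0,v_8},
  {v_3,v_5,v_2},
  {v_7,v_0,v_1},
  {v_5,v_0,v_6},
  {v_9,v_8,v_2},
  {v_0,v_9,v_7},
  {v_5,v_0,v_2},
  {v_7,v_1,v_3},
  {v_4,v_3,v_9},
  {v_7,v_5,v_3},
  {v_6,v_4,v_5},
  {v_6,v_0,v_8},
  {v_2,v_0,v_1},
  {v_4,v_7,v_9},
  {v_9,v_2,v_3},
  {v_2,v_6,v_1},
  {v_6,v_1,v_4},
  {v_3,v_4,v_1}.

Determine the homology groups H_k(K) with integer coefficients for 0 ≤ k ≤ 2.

H_0 ≅ Z,  H_1 ≅ Z ⊕ Z_2,  H_2 = 0.

Order the vertices as v_0 < v_1 < v_2 < v_3 < v_4 < v_5 < v_6 < v_7 < v_8 < v_9. Listing each simplex with vertices in this order, K has dimension 2 with simplices:

  0-simplices (10): [v_0], [v_1], [v_2], [v_3], [v_4], [v_5], [v_6], [v_7], [v_8], [v_9]
  1-simplices (30): (30 of them)
  2-simplices (20): (20 of them)

so the chain groups are C_0 ≅ Z^10, C_1 ≅ Z^30, C_2 ≅ Z^20.

Boundary ∂_1: C_1 → C_0 maps an edge to its endpoints' difference, ∂[p,q] = q − p. For instance
  ∂[v_0,v_6] = [v_6] − [v_0].
As a 10×30 matrix over Z this has rank 9, with invariant factors (1,1,1,1,1,1,1,1,1).

The boundary map ∂_2: C_2 → C_1 acts by ∂[p,q,r] = [q,r] − [p,r] + [p,q]. For instance
  ∂[v_0,v_2,v_5] = [v_2,v_5] − [v_0,v_5] + [v_0,v_2],
  ∂[v_2,v_6,v_8] = [v_6,v_8] − [v_2,v_8] + [v_2,v_6].
The resulting 30×20 matrix has rank 20, and its Smith normal form has invariant factors (1,1,1,1,1,1,1,1,1,1,1,1,1,1,1,1,1,1,1,2).

Reading off H_k = ker ∂_k / im ∂_{k+1}:

  H_0: rank C_0 − rank ∂_1 = 10 − 9 = 1, and the invariant factors of ∂_1 are all 1, so H_0 ≅ Z.
  H_1: rank ker ∂_1 − rank ∂_2 = (30 − 9) − 20 = 1, and ∂_2 has invariant factor 2 > 1, so H_1 ≅ Z ⊕ Z_2.
  H_2: rank ker ∂_2 − rank ∂_3 = (20 − 20) − 0 = 0, and there is no ∂_3, so H_2 ≅ 0.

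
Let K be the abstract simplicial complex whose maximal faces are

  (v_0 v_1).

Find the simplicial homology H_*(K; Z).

Fix the vertex order v_0 < v_1 and write every simplex with vertices in increasing order. Then dim K = 1 and the simplices of K are:

  0-simplices (2): [v_0], [v_1]
  1-simplices (1): [v_0,v_1]

Hence C_0 ≅ Z^2, C_1 ≅ Z^1.

The boundary map ∂_1: C_1 → C_0 is given by ∂[p,q] = [q] − [p]. For instance
  ∂[v_0,v_1] = [v_1] − [v_0].
The resulting 2×1 matrix has rank 1, and its Smith normal form has invariant factors (1).

Now H_k = ker ∂_k / im ∂_{k+1}, so:

  H_0: rank C_0 − rank ∂_1 = 2 − 1 = 1, and the invariant factors of ∂_1 are all 1, so H_0 = Z.
  H_1: rank ker ∂_1 − rank ∂_2 = (1 − 1) − 0 = 0, and there is no ∂_2, so H_1 = 0.

As a check, the Euler characteristic is 2 − 1 = 1, which agrees with 1 − 0 = 1.

H_0 ≅ Z,  H_1 = 0.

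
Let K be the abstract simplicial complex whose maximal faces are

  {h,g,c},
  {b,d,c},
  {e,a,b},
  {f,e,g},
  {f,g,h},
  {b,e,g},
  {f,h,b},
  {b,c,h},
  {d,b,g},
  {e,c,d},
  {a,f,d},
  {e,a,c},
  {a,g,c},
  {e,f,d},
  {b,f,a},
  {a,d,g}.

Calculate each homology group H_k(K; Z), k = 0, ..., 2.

H_0 = Z,  H_1 = Z^2,  H_2 = Z.

Fix the vertex order a < b < c < d < e < f < g < h and write every simplex with vertices in increasing order. Then dim K = 2 and the simplices of K are:

  0-simplices (8): a, b, c, d, e, f, g, h
  1-simplices (24): ab, ac, ad, ae, af, ag, bc, bd, be, bf, bg, bh, cd, ce, cg, ch, de, df, dg, ef, eg, fg, fh, gh
  2-simplices (16): abe, abf, ace, acg, adf, adg, bcd, bch, bdg, beg, bfh, cde, cgh, def, efg, fgh

so the chain groups are C_0 ≅ Z^8, C_1 ≅ Z^24, C_2 ≅ Z^16.

The boundary map ∂_1: C_1 → C_0 maps an edge to its endpoints' difference, ∂[p,q] = q − p. For instance
  ∂bh = h − b.
The 8×24 boundary matrix has rank 7 and Smith normal form diag(1,1,1,1,1,1,1).

The boundary map ∂_2: C_2 → C_1 acts by ∂[p,q,r] = [q,r] − [p,r] + [p,q]. For instance
  ∂abf = bf − af + ab,
  ∂abe = be − ae + ab.
The 24×16 boundary matrix has rank 15 and Smith normal form diag(1,1,1,1,1,1,1,1,1,1,1,1,1,1,1).

Computing H_k = (kernel of ∂_k) / (image of ∂_{k+1}):

  H_0: rank C_0 − rank ∂_1 = 8 − 7 = 1, and the invariant factors of ∂_1 are all 1, so H_0 ≅ Z.
  H_1: rank ker ∂_1 − rank ∂_2 = (24 − 7) − 15 = 2, and the invariant factors of ∂_2 are all 1, so H_1 ≅ Z^2.
  H_2: rank ker ∂_2 − rank ∂_3 = (16 − 15) − 0 = 1, and there is no ∂_3, so H_2 ≅ Z.

As a check, the Euler characteristic is 8 − 24 + 16 = 0, which agrees with 1 − 2 + 1 = 0.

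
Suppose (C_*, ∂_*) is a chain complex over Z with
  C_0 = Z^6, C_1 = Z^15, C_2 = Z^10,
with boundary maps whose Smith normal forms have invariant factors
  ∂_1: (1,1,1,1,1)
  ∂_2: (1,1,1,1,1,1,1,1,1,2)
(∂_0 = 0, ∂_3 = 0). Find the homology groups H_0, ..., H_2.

H_0 ≅ Z,  H_1 ≅ Z/2,  H_2 = 0.

H_0: b_0 = 6 − 0 − 5 = 1; torsion from ∂_1 factors > 1: none. So H_0 ≅ Z.
H_1: b_1 = 15 − 5 − 10 = 0; torsion from ∂_2 factors > 1: [2]. So H_1 ≅ Z/2.
H_2: b_2 = 10 − 10 − 0 = 0; torsion from ∂_3 factors > 1: none. So H_2 ≅ 0.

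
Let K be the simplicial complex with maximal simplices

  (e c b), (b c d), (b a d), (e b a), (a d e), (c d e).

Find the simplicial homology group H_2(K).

K has 5 vertices, 9 edges, 6 triangles.
rank ∂_2 = 5, rank ∂_3 = 0 ⇒ b_2 = 6 − 5 − 0 = 1. So H_2 = Z.

H_2 = Z.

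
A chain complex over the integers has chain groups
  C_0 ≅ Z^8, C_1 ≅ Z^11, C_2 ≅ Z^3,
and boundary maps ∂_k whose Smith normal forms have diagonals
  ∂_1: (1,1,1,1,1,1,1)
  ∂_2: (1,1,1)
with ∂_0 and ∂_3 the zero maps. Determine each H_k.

H_0: b_0 = 8 − 0 − 7 = 1; torsion from ∂_1 factors > 1: none. So H_0 = Z.
H_1: b_1 = 11 − 7 − 3 = 1; torsion from ∂_2 factors > 1: none. So H_1 = Z.
H_2: b_2 = 3 − 3 − 0 = 0; torsion from ∂_3 factors > 1: none. So H_2 = 0.

H_0 = Z,  H_1 = Z,  H_2 = 0.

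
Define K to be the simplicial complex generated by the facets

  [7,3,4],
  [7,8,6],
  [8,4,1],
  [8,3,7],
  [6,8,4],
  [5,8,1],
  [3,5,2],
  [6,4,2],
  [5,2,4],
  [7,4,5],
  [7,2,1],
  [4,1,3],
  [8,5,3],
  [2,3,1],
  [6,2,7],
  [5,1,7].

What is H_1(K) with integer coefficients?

K has 8 vertices, 24 edges, 16 triangles.
rank ∂_1 = 7, rank ∂_2 = 15 ⇒ b_1 = 24 − 7 − 15 = 2; all invariant factors of ∂_2 are 1 so no torsion. So H_1 = Z^2.

H_1 ≅ Z^2.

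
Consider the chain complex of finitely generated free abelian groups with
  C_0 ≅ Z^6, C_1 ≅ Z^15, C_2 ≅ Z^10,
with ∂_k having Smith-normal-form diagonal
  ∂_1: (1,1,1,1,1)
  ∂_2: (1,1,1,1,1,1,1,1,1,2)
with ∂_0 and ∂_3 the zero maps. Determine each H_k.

H_0: b_0 = 6 − 0 − 5 = 1; torsion from ∂_1 factors > 1: none. So H_0 ≅ Z.
H_1: b_1 = 15 − 5 − 10 = 0; torsion from ∂_2 factors > 1: [2]. So H_1 ≅ Z/2.
H_2: b_2 = 10 − 10 − 0 = 0; torsion from ∂_3 factors > 1: none. So H_2 ≅ 0.

H_0 ≅ Z,  H_1 ≅ Z/2,  H_2 = 0.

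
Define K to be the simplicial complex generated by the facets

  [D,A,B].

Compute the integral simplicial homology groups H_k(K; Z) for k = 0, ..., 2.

We work with the vertex ordering A < B < D. The simplices of K, each written with vertices in increasing order, are:

  0-simplices (3): A, B, D
  1-simplices (3): AB, AD, BD
  2-simplices (1): ABD

giving chain groups C_0 ≅ Z^3, C_1 ≅ Z^3, C_2 ≅ Z^1.

∂_1: C_1 → C_0 sends each edge [p,q] (with p < q) to q − p. For instance
  ∂AB = B − A.
As a 3×3 matrix over Z this has rank 2, with invariant factors (1,1).

The boundary map ∂_2: C_2 → C_1 sends each 2-simplex [p,q,r] to [q,r] − [p,r] + [p,q]. For instance
  ∂ABD = BD − AD + AB.
As a 3×1 matrix over Z this has rank 1, with invariant factors (1).

Reading off H_k = ker ∂_k / im ∂_{k+1}:

  H_0: rank C_0 − rank ∂_1 = 3 − 2 = 1, and the invariant factors of ∂_1 are all 1, so H_0 ≅ Z.
  H_1: rank ker ∂_1 − rank ∂_2 = (3 − 2) − 1 = 0, and the invariant factors of ∂_2 are all 1, so H_1 ≅ 0.
  H_2: rank ker ∂_2 − rank ∂_3 = (1 − 1) − 0 = 0, and there is no ∂_3, so H_2 ≅ 0.

As a check, the Euler characteristic is 3 − 3 + 1 = 1, which agrees with 1 − 0 + 0 = 1.
(K is a triangulation of the 2-simplex.)

H_0 = Z,  H_1 = 0,  H_2 = 0.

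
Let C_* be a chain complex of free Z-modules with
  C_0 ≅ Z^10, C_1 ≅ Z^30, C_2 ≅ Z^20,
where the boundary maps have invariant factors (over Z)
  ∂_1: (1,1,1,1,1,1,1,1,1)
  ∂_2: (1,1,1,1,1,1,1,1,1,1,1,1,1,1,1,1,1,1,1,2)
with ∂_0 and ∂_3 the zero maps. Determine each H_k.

H_0 = Z,  H_1 = Z ⊕ Z/2,  H_2 = 0.

H_0: b_0 = 10 − 0 − 9 = 1; torsion from ∂_1 factors > 1: none. So H_0 = Z.
H_1: b_1 = 30 − 9 − 20 = 1; torsion from ∂_2 factors > 1: [2]. So H_1 = Z ⊕ Z/2.
H_2: b_2 = 20 − 20 − 0 = 0; torsion from ∂_3 factors > 1: none. So H_2 = 0.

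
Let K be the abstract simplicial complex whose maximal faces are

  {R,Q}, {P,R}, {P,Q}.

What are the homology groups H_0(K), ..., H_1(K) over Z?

Fix the vertex order P < Q < R and write every simplex with vertices in increasing order. Then dim K = 1 and the simplices of K are:

  0-simplices (3): P, Q, R
  1-simplices (3): PQ, PR, QR

Hence C_0 ≅ Z^3, C_1 ≅ Z^3.

The boundary map ∂_1: C_1 → C_0 is given by ∂[p,q] = [q] − [p].
The 3×3 boundary matrix has rank 2 and Smith normal form diag(1,1).

Now H_k = ker ∂_k / im ∂_{k+1}, so:

  H_0: rank C_0 − rank ∂_1 = 3 − 2 = 1, and the invariant factors of ∂_1 are all 1, so H_0 ≅ Z.
  H_1: rank ker ∂_1 − rank ∂_2 = (3 − 2) − 0 = 1, and there is no ∂_2, so H_1 ≅ Z.

As a check, the Euler characteristic is 3 − 3 = 0, which agrees with 1 − 1 = 0.
(K is a triangulation of the circle S^1.)

H_0 = Z,  H_1 = Z.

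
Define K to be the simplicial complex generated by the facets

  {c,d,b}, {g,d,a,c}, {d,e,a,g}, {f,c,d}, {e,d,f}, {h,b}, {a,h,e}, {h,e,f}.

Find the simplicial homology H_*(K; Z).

H_0 ≅ Z,  H_1 ≅ Z,  H_2 = 0,  H_3 = 0.

Fix the vertex order a < b < c < d < e < f < g < h and write every simplex with vertices in increasing order. Then dim K = 3 and the simplices of K are:

  0-simplices (8): a, b, c, d, e, f, g, h
  1-simplices (18): ac, ad, ae, ag, ah, bc, bd, bh, cd, cf, cg, de, df, dg, ef, eg, eh, fh
  2-simplices (12): acd, acg, ade, adg, aeg, aeh, bcd, cdf, cdg, def, deg, efh
  3-simplices (2): acdg, adeg

Hence C_0 ≅ Z^8, C_1 ≅ Z^18, C_2 ≅ Z^12, C_3 ≅ Z^2.

Boundary ∂_1: C_1 → C_0 is given by ∂[p,q] = [q] − [p]. For instance
  ∂df = f − d.
The resulting 8×18 matrix has rank 7, and its Smith normal form has invariant factors (1,1,1,1,1,1,1).

∂_2: C_2 → C_1 sends each 2-simplex [p,q,r] to [q,r] − [p,r] + [p,q]. For instance
  ∂deg = eg − dg + de,
  ∂cdg = dg − cg + cd.
This gives a 18×12 integer matrix of rank 10; reducing to Smith normal form yields diagonal entries (1,1,1,1,1,1,1,1,1,1).

∂_3: C_3 → C_2 sends each 3-simplex σ to the alternating sum Σ_i (−1)^i (σ with its i-th vertex removed). For instance
  ∂adeg = deg − aeg + adg − ade,
  ∂acdg = cdg − adg + acg − acd.
This gives a 12×2 integer matrix of rank 2; reducing to Smith normal form yields diagonal entries (1,1).

Now H_k = ker ∂_k / im ∂_{k+1}, so:

  H_0: rank C_0 − rank ∂_1 = 8 − 7 = 1, and the invariant factors of ∂_1 are all 1, so H_0 ≅ Z.
  H_1: rank ker ∂_1 − rank ∂_2 = (18 − 7) − 10 = 1, and the invariant factors of ∂_2 are all 1, so H_1 ≅ Z.
  H_2: rank ker ∂_2 − rank ∂_3 = (12 − 10) − 2 = 0, and the invariant factors of ∂_3 are all 1, so H_2 ≅ 0.
  H_3: rank ker ∂_3 − rank ∂_4 = (2 − 2) − 0 = 0, and there is no ∂_4, so H_3 ≅ 0.

As a check, the Euler characteristic is 8 − 18 + 12 − 2 = 0, which agrees with 1 − 1 + 0 − 0 = 0.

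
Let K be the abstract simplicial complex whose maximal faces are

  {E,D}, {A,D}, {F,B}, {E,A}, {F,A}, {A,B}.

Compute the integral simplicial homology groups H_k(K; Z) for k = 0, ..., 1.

Order the vertices as A < B < D < E < F. Listing each simplex with vertices in this order, K has dimension 1 with simplices:

  0-simplices (5): A, B, D, E, F
  1-simplices (6): AB, AD, AE, AF, BF, DE

so the chain groups are C_0 ≅ Z^5, C_1 ≅ Z^6.

Boundary ∂_1: C_1 → C_0 is given by ∂[p,q] = [q] − [p].
The resulting 5×6 matrix has rank 4, and its Smith normal form has invariant factors (1,1,1,1).

From H_k ≅ ker(∂_k) / im(∂_{k+1}) we obtain:

  H_0: rank C_0 − rank ∂_1 = 5 − 4 = 1, and the invariant factors of ∂_1 are all 1, so H_0 = Z.
  H_1: rank ker ∂_1 − rank ∂_2 = (6 − 4) − 0 = 2, and there is no ∂_2, so H_1 = Z^2.

H_0 = Z,  H_1 = Z^2.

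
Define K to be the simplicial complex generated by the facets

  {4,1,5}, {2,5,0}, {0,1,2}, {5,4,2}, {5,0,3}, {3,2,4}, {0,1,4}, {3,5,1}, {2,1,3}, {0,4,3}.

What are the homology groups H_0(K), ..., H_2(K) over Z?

Order the vertices as 0 < 1 < 2 < 3 < 4 < 5. Listing each simplex with vertices in this order, K has dimension 2 with simplices:

  0-simplices (6): [0], [1], [2], [3], [4], [5]
  1-simplices (15): [0,1], [0,2], [0,3], [0,4], [0,5], [1,2], [1,3], [1,4], [1,5], [2,3], [2,4], [2,5], [3,4], [3,5], [4,5]
  2-simplices (10): [0,1,2], [0,1,4], [0,2,5], [0,3,4], [0,3,5], [1,2,3], [1,3,5], [1,4,5], [2,3,4], [2,4,5]

Hence C_0 ≅ Z^6, C_1 ≅ Z^15, C_2 ≅ Z^10.

∂_1: C_1 → C_0 is given by ∂[p,q] = [q] − [p]. For instance
  ∂[2,5] = [5] − [2].
The 6×15 boundary matrix has rank 5 and Smith normal form diag(1,1,1,1,1).

The boundary map ∂_2: C_2 → C_1 maps a triangle to the signed sum of its edges. For instance
  ∂[0,2,5] = [2,5] − [0,5] + [0,2],
  ∂[2,3,4] = [3,4] − [2,4] + [2,3].
The resulting 15×10 matrix has rank 10, and its Smith normal form has invariant factors (1,1,1,1,1,1,1,1,1,2).

Reading off H_k = ker ∂_k / im ∂_{k+1}:

  H_0: rank C_0 − rank ∂_1 = 6 − 5 = 1, and the invariant factors of ∂_1 are all 1, so H_0 = Z.
  H_1: rank ker ∂_1 − rank ∂_2 = (15 − 5) − 10 = 0, and ∂_2 has invariant factor 2 > 1, so H_1 = Z_2.
  H_2: rank ker ∂_2 − rank ∂_3 = (10 − 10) − 0 = 0, and there is no ∂_3, so H_2 = 0.

H_0 ≅ Z,  H_1 ≅ Z_2,  H_2 = 0.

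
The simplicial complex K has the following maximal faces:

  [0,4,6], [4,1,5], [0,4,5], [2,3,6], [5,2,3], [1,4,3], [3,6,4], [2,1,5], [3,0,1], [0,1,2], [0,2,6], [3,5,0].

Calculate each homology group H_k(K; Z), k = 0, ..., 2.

We work with the vertex ordering 0 < 1 < 2 < 3 < 4 < 5 < 6. The simplices of K, each written with vertices in increasing order, are:

  0-simplices (7): [0], [1], [2], [3], [4], [5], [6]
  1-simplices (18): [0,1], [0,2], [0,3], [0,4], [0,5], [0,6], [1,2], [1,3], [1,4], [1,5], [2,3], [2,5], [2,6], [3,4], [3,5], [3,6], [4,5], [4,6]
  2-simplices (12): [0,1,2], [0,1,3], [0,2,6], [0,3,5], [0,4,5], [0,4,6], [1,2,5], [1,3,4], [1,4,5], [2,3,5], [2,3,6], [3,4,6]

so the chain groups are C_0 ≅ Z^7, C_1 ≅ Z^18, C_2 ≅ Z^12.

∂_1: C_1 → C_0 is given by ∂[p,q] = [q] − [p].
The 7×18 boundary matrix has rank 6 and Smith normal form diag(1,1,1,1,1,1).

Boundary ∂_2: C_2 → C_1 acts by ∂[p,q,r] = [q,r] − [p,r] + [p,q]. For instance
  ∂[0,4,5] = [4,5] − [0,5] + [0,4],
  ∂[1,2,5] = [2,5] − [1,5] + [1,2].
The resulting 18×12 matrix has rank 12, and its Smith normal form has invariant factors (1,1,1,1,1,1,1,1,1,1,1,2).

Computing H_k = (kernel of ∂_k) / (image of ∂_{k+1}):

  H_0: rank C_0 − rank ∂_1 = 7 − 6 = 1, and the invariant factors of ∂_1 are all 1, so H_0 ≅ Z.
  H_1: rank ker ∂_1 − rank ∂_2 = (18 − 6) − 12 = 0, and ∂_2 has invariant factor 2 > 1, so H_1 ≅ Z/2Z.
  H_2: rank ker ∂_2 − rank ∂_3 = (12 − 12) − 0 = 0, and there is no ∂_3, so H_2 ≅ 0.

(K is a triangulation of the real projective plane RP^2.)

H_0 = Z,  H_1 = Z/2Z,  H_2 = 0.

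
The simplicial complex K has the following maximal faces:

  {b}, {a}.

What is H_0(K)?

K has 2 vertices.
rank ∂_0 = 0, rank ∂_1 = 0 ⇒ b_0 = 2 − 0 − 0 = 2. So H_0 = Z^2.

H_0 = Z^2.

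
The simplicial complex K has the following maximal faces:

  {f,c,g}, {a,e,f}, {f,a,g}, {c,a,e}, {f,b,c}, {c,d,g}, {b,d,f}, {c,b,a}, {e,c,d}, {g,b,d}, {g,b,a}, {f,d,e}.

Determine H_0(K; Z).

Fix the vertex order a < b < c < d < e < f < g and write every simplex with vertices in increasing order. Then dim K = 2 and the simplices of K are:

  0-simplices (7): a, b, c, d, e, f, g
  1-simplices (18): ab, ac, ae, af, ag, bc, bd, bf, bg, cd, ce, cf, cg, de, df, dg, ef, fg
  2-simplices (12): abc, abg, ace, aef, afg, bcf, bdf, bdg, cde, cdg, cfg, def

so the chain groups are C_0 ≅ Z^7, C_1 ≅ Z^18, C_2 ≅ Z^12.

Boundary ∂_1: C_1 → C_0 sends each edge [p,q] (with p < q) to q − p.
The 7×18 boundary matrix has rank 6 and Smith normal form diag(1,1,1,1,1,1).

∂_2: C_2 → C_1 acts by ∂[p,q,r] = [q,r] − [p,r] + [p,q]. For instance
  ∂abc = bc − ac + ab,
  ∂ace = ce − ae + ac.
The 18×12 boundary matrix has rank 12 and Smith normal form diag(1,1,1,1,1,1,1,1,1,1,1,2).

Now H_k = ker ∂_k / im ∂_{k+1}, so:

  H_0: rank C_0 − rank ∂_1 = 7 − 6 = 1, and the invariant factors of ∂_1 are all 1, so H_0 = Z.

(K is a triangulation of the real projective plane RP^2.)

H_0 ≅ Z.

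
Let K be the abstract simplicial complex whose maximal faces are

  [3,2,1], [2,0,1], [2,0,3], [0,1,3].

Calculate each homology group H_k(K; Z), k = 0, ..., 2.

H_0 ≅ Z,  H_1 = 0,  H_2 ≅ Z.

Fix the vertex order 0 < 1 < 2 < 3 and write every simplex with vertices in increasing order. Then dim K = 2 and the simplices of K are:

  0-simplices (4): [0], [1], [2], [3]
  1-simplices (6): [0,1], [0,2], [0,3], [1,2], [1,3], [2,3]
  2-simplices (4): [0,1,2], [0,1,3], [0,2,3], [1,2,3]

Hence C_0 ≅ Z^4, C_1 ≅ Z^6, C_2 ≅ Z^4.

∂_1: C_1 → C_0 sends each edge [p,q] (with p < q) to q − p.
The 4×6 boundary matrix has rank 3 and Smith normal form diag(1,1,1).

∂_2: C_2 → C_1 sends each 2-simplex [p,q,r] to [q,r] − [p,r] + [p,q]. For instance
  ∂[1,2,3] = [2,3] − [1,3] + [1,2],
  ∂[0,1,3] = [1,3] − [0,3] + [0,1].
The 6×4 boundary matrix has rank 3 and Smith normal form diag(1,1,1).

Now H_k = ker ∂_k / im ∂_{k+1}, so:

  H_0: rank C_0 − rank ∂_1 = 4 − 3 = 1, and the invariant factors of ∂_1 are all 1, so H_0 = Z.
  H_1: rank ker ∂_1 − rank ∂_2 = (6 − 3) − 3 = 0, and the invariant factors of ∂_2 are all 1, so H_1 = 0.
  H_2: rank ker ∂_2 − rank ∂_3 = (4 − 3) − 0 = 1, and there is no ∂_3, so H_2 = Z.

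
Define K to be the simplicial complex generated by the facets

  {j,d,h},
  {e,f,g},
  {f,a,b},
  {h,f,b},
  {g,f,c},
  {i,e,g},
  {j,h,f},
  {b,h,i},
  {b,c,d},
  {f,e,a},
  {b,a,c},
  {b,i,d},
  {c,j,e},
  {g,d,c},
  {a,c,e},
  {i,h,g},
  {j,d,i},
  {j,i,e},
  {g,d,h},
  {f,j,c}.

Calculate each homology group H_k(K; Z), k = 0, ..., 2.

H_0 ≅ Z,  H_1 ≅ Z × Z/2,  H_2 = 0.

Take the total order a < b < c < d < e < f < g < h < i < j on the vertex set. Then K (dimension 2) consists of the simplices:

  0-simplices (10): a, b, c, d, e, f, g, h, i, j
  1-simplices (30): ab, ac, ae, af, bc, bd, bf, bh, bi, cd, ce, cf, cg, cj, dg, dh, di, dj, ef, eg, ei, ej, fg, fh, fj, gh, gi, hi, hj, ij
  2-simplices (20): abc, abf, ace, aef, bcd, bdi, bfh, bhi, cdg, cej, cfg, cfj, dgh, dhj, dij, efg, egi, eij, fhj, ghi

so the chain groups are C_0 ≅ Z^10, C_1 ≅ Z^30, C_2 ≅ Z^20.

∂_1: C_1 → C_0 sends each edge [p,q] (with p < q) to q − p. For instance
  ∂eg = g − e.
This gives a 10×30 integer matrix of rank 9; reducing to Smith normal form yields diagonal entries (1,1,1,1,1,1,1,1,1).

The boundary map ∂_2: C_2 → C_1 sends each 2-simplex [p,q,r] to [q,r] − [p,r] + [p,q]. For instance
  ∂dgh = gh − dh + dg,
  ∂ghi = hi − gi + gh.
The resulting 30×20 matrix has rank 20, and its Smith normal form has invariant factors (1,1,1,1,1,1,1,1,1,1,1,1,1,1,1,1,1,1,1,2).

Reading off H_k = ker ∂_k / im ∂_{k+1}:

  H_0: rank C_0 − rank ∂_1 = 10 − 9 = 1, and the invariant factors of ∂_1 are all 1, so H_0 = Z.
  H_1: rank ker ∂_1 − rank ∂_2 = (30 − 9) − 20 = 1, and ∂_2 has invariant factor 2 > 1, so H_1 = Z × Z/2.
  H_2: rank ker ∂_2 − rank ∂_3 = (20 − 20) − 0 = 0, and there is no ∂_3, so H_2 = 0.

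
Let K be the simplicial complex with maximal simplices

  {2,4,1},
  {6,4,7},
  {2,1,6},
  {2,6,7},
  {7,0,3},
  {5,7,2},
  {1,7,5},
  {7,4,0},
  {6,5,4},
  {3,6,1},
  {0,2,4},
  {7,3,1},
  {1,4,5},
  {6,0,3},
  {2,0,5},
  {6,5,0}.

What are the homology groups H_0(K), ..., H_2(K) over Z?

K has 8 vertices, 24 edges, 16 triangles.
rank ∂_0 = 0, rank ∂_1 = 7 ⇒ b_0 = 8 − 0 − 7 = 1; all invariant factors of ∂_1 are 1 so no torsion. So H_0 = Z.
rank ∂_1 = 7, rank ∂_2 = 15 ⇒ b_1 = 24 − 7 − 15 = 2; all invariant factors of ∂_2 are 1 so no torsion. So H_1 = Z^2.
rank ∂_2 = 15, rank ∂_3 = 0 ⇒ b_2 = 16 − 15 − 0 = 1. So H_2 = Z.

H_0 = Z,  H_1 = Z^2,  H_2 = Z.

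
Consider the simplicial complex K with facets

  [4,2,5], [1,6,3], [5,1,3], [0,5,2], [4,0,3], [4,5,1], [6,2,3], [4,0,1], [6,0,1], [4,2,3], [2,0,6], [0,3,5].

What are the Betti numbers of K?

b_0 = 1, b_1 = 0, b_2 = 0.

Fix the vertex order 0 < 1 < 2 < 3 < 4 < 5 < 6 and write every simplex with vertices in increasing order. Then dim K = 2 and the simplices of K are:

  0-simplices (7): [0], [1], [2], [3], [4], [5], [6]
  1-simplices (18): [0,1], [0,2], [0,3], [0,4], [0,5], [0,6], [1,3], [1,4], [1,5], [1,6], [2,3], [2,4], [2,5], [2,6], [3,4], [3,5], [3,6], [4,5]
  2-simplices (12): [0,1,4], [0,1,6], [0,2,5], [0,2,6], [0,3,4], [0,3,5], [1,3,5], [1,3,6], [1,4,5], [2,3,4], [2,3,6], [2,4,5]

giving chain groups C_0 ≅ Z^7, C_1 ≅ Z^18, C_2 ≅ Z^12.

The boundary map ∂_1: C_1 → C_0 is given by ∂[p,q] = [q] − [p]. For instance
  ∂[1,5] = [5] − [1].
The resulting 7×18 matrix has rank 6, and its Smith normal form has invariant factors (1,1,1,1,1,1).

∂_2: C_2 → C_1 acts by ∂[p,q,r] = [q,r] − [p,r] + [p,q]. For instance
  ∂[2,4,5] = [4,5] − [2,5] + [2,4],
  ∂[0,3,5] = [3,5] − [0,5] + [0,3].
As a 18×12 matrix over Z this has rank 12, with invariant factors (1,1,1,1,1,1,1,1,1,1,1,2).

Reading off H_k = ker ∂_k / im ∂_{k+1}:

  H_0: rank C_0 − rank ∂_1 = 7 − 6 = 1, and the invariant factors of ∂_1 are all 1, so H_0 ≅ Z.
  H_1: rank ker ∂_1 − rank ∂_2 = (18 − 6) − 12 = 0, and ∂_2 has invariant factor 2 > 1, so H_1 ≅ Z_2.
  H_2: rank ker ∂_2 − rank ∂_3 = (12 − 12) − 0 = 0, and there is no ∂_3, so H_2 ≅ 0.

As a check, the Euler characteristic is 7 − 18 + 12 = 1, which agrees with 1 − 0 + 0 = 1.

Hence the Betti numbers are b_0 = 1, b_1 = 0, b_2 = 0.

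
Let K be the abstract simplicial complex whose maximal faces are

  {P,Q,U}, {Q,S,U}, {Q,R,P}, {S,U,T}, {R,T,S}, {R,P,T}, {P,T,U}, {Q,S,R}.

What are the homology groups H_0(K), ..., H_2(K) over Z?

Order the vertices as P < Q < R < S < T < U. Listing each simplex with vertices in this order, K has dimension 2 with simplices:

  0-simplices (6): P, Q, R, S, T, U
  1-simplices (12): PQ, PR, PT, PU, QR, QS, QU, RS, RT, ST, SU, TU
  2-simplices (8): PQR, PQU, PRT, PTU, QRS, QSU, RST, STU

so the chain groups are C_0 ≅ Z^6, C_1 ≅ Z^12, C_2 ≅ Z^8.

The boundary map ∂_1: C_1 → C_0 maps an edge to its endpoints' difference, ∂[p,q] = q − p.
The 6×12 boundary matrix has rank 5 and Smith normal form diag(1,1,1,1,1).

The boundary map ∂_2: C_2 → C_1 maps a triangle to the signed sum of its edges. For instance
  ∂STU = TU − SU + ST,
  ∂PQU = QU − PU + PQ.
The 12×8 boundary matrix has rank 7 and Smith normal form diag(1,1,1,1,1,1,1).

Reading off H_k = ker ∂_k / im ∂_{k+1}:

  H_0: rank C_0 − rank ∂_1 = 6 − 5 = 1, and the invariant factors of ∂_1 are all 1, so H_0 = Z.
  H_1: rank ker ∂_1 − rank ∂_2 = (12 − 5) − 7 = 0, and the invariant factors of ∂_2 are all 1, so H_1 = 0.
  H_2: rank ker ∂_2 − rank ∂_3 = (8 − 7) − 0 = 1, and there is no ∂_3, so H_2 = Z.

H_0 = Z,  H_1 = 0,  H_2 = Z.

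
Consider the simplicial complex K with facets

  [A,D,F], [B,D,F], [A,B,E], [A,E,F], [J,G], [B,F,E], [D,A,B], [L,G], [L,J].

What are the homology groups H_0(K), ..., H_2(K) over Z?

H_0 = Z^2,  H_1 = Z,  H_2 = Z.

Fix the vertex order A < B < D < E < F < G < J < L and write every simplex with vertices in increasing order. Then dim K = 2 and the simplices of K are:

  0-simplices (8): A, B, D, E, F, G, J, L
  1-simplices (12): AB, AD, AE, AF, BD, BE, BF, DF, EF, GJ, GL, JL
  2-simplices (6): ABD, ABE, ADF, AEF, BDF, BEF

Hence C_0 ≅ Z^8, C_1 ≅ Z^12, C_2 ≅ Z^6.

The boundary map ∂_1: C_1 → C_0 sends each edge [p,q] (with p < q) to q − p.
As a 8×12 matrix over Z this has rank 6, with invariant factors (1,1,1,1,1,1).

Boundary ∂_2: C_2 → C_1 sends each 2-simplex [p,q,r] to [q,r] − [p,r] + [p,q]. For instance
  ∂ABD = BD − AD + AB,
  ∂BEF = EF − BF + BE.
As a 12×6 matrix over Z this has rank 5, with invariant factors (1,1,1,1,1).

Now H_k = ker ∂_k / im ∂_{k+1}, so:

  H_0: rank C_0 − rank ∂_1 = 8 − 6 = 2, and the invariant factors of ∂_1 are all 1, so H_0 = Z^2.
  H_1: rank ker ∂_1 − rank ∂_2 = (12 − 6) − 5 = 1, and the invariant factors of ∂_2 are all 1, so H_1 = Z.
  H_2: rank ker ∂_2 − rank ∂_3 = (6 − 5) − 0 = 1, and there is no ∂_3, so H_2 = Z.

As a check, the Euler characteristic is 8 − 12 + 6 = 2, which agrees with 2 − 1 + 1 = 2.
(K is a triangulation of the disjoint union of the circle S^1 and the 2-sphere S^2.)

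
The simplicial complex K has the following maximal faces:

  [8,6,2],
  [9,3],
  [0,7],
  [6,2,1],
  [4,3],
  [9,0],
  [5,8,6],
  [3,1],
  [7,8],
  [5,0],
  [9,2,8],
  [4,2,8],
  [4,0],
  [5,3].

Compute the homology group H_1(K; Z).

We work with the vertex ordering 0 < 1 < 2 < 3 < 4 < 5 < 6 < 7 < 8 < 9. The simplices of K, each written with vertices in increasing order, are:

  0-simplices (10): [0], [1], [2], [3], [4], [5], [6], [7], [8], [9]
  1-simplices (20): [0,4], [0,5], [0,7], [0,9], [1,2], [1,3], [1,6], [2,4], [2,6], [2,8], [2,9], [3,4], [3,5], [3,9], [4,8], [5,6], [5,8], [6,8], [7,8], [8,9]
  2-simplices (5): [1,2,6], [2,4,8], [2,6,8], [2,8,9], [5,6,8]

Hence C_0 ≅ Z^10, C_1 ≅ Z^20, C_2 ≅ Z^5.

∂_1: C_1 → C_0 is given by ∂[p,q] = [q] − [p]. For instance
  ∂[3,5] = [5] − [3].
As a 10×20 matrix over Z this has rank 9, with invariant factors (1,1,1,1,1,1,1,1,1).

Boundary ∂_2: C_2 → C_1 maps a triangle to the signed sum of its edges. For instance
  ∂[1,2,6] = [2,6] − [1,6] + [1,2],
  ∂[2,4,8] = [4,8] − [2,8] + [2,4].
This gives a 20×5 integer matrix of rank 5; reducing to Smith normal form yields diagonal entries (1,1,1,1,1).

Computing H_k = (kernel of ∂_k) / (image of ∂_{k+1}):

  H_1: rank ker ∂_1 − rank ∂_2 = (20 − 9) − 5 = 6, and the invariant factors of ∂_2 are all 1, so H_1 ≅ Z^6.

H_1 = Z^6.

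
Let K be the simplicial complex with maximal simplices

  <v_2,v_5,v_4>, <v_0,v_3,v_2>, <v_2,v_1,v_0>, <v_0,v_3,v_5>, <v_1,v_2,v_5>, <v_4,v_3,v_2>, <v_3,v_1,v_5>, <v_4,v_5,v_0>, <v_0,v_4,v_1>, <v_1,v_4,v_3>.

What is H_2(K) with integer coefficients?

H_2 ≅ 0.

Order the vertices as v_0 < v_1 < v_2 < v_3 < v_4 < v_5. Listing each simplex with vertices in this order, K has dimension 2 with simplices:

  0-simplices (6): [v_0], [v_1], [v_2], [v_3], [v_4], [v_5]
  1-simplices (15): (15 of them)
  2-simplices (10): [v_0,v_1,v_2], [v_0,v_1,v_4], [v_0,v_2,v_3], [v_0,v_3,v_5], [v_0,v_4,v_5], [v_1,v_2,v_5], [v_1,v_3,v_4], [v_1,v_3,v_5], [v_2,v_3,v_4], [v_2,v_4,v_5]

giving chain groups C_0 ≅ Z^6, C_1 ≅ Z^15, C_2 ≅ Z^10.

Boundary ∂_1: C_1 → C_0 sends each edge [p,q] (with p < q) to q − p. For instance
  ∂[v_0,v_2] = [v_2] − [v_0].
As a 6×15 matrix over Z this has rank 5, with invariant factors (1,1,1,1,1).

∂_2: C_2 → C_1 acts by ∂[p,q,r] = [q,r] − [p,r] + [p,q]. For instance
  ∂[v_0,v_3,v_5] = [v_3,v_5] − [v_0,v_5] + [v_0,v_3],
  ∂[v_0,v_4,v_5] = [v_4,v_5] − [v_0,v_5] + [v_0,v_4].
As a 15×10 matrix over Z this has rank 10, with invariant factors (1,1,1,1,1,1,1,1,1,2).

Computing H_k = (kernel of ∂_k) / (image of ∂_{k+1}):

  H_2: rank ker ∂_2 − rank ∂_3 = (10 − 10) − 0 = 0, and there is no ∂_3, so H_2 ≅ 0.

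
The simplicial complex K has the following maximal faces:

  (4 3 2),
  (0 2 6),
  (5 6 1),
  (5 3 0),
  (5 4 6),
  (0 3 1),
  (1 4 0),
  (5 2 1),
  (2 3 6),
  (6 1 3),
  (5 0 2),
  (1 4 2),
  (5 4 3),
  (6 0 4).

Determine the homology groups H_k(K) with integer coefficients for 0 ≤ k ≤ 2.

We work with the vertex ordering 0 < 1 < 2 < 3 < 4 < 5 < 6. The simplices of K, each written with vertices in increasing order, are:

  0-simplices (7): [0], [1], [2], [3], [4], [5], [6]
  1-simplices (21): [0,1], [0,2], [0,3], [0,4], [0,5], [0,6], [1,2], [1,3], [1,4], [1,5], [1,6], [2,3], [2,4], [2,5], [2,6], [3,4], [3,5], [3,6], [4,5], [4,6], [5,6]
  2-simplices (14): [0,1,3], [0,1,4], [0,2,5], [0,2,6], [0,3,5], [0,4,6], [1,2,4], [1,2,5], [1,3,6], [1,5,6], [2,3,4], [2,3,6], [3,4,5], [4,5,6]

Hence C_0 ≅ Z^7, C_1 ≅ Z^21, C_2 ≅ Z^14.

Boundary ∂_1: C_1 → C_0 sends each edge [p,q] (with p < q) to q − p. For instance
  ∂[4,6] = [6] − [4].
As a 7×21 matrix over Z this has rank 6, with invariant factors (1,1,1,1,1,1).

∂_2: C_2 → C_1 sends each 2-simplex [p,q,r] to [q,r] − [p,r] + [p,q]. For instance
  ∂[0,2,6] = [2,6] − [0,6] + [0,2],
  ∂[2,3,4] = [3,4] − [2,4] + [2,3].
As a 21×14 matrix over Z this has rank 13, with invariant factors (1,1,1,1,1,1,1,1,1,1,1,1,1).

Reading off H_k = ker ∂_k / im ∂_{k+1}:

  H_0: rank C_0 − rank ∂_1 = 7 − 6 = 1, and the invariant factors of ∂_1 are all 1, so H_0 ≅ Z.
  H_1: rank ker ∂_1 − rank ∂_2 = (21 − 6) − 13 = 2, and the invariant factors of ∂_2 are all 1, so H_1 ≅ Z^2.
  H_2: rank ker ∂_2 − rank ∂_3 = (14 − 13) − 0 = 1, and there is no ∂_3, so H_2 ≅ Z.

H_0 = Z,  H_1 = Z^2,  H_2 = Z.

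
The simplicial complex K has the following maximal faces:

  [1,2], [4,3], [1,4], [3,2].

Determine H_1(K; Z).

We work with the vertex ordering 1 < 2 < 3 < 4. The simplices of K, each written with vertices in increasing order, are:

  0-simplices (4): [1], [2], [3], [4]
  1-simplices (4): [1,2], [1,4], [2,3], [3,4]

giving chain groups C_0 ≅ Z^4, C_1 ≅ Z^4.

Boundary ∂_1: C_1 → C_0 maps an edge to its endpoints' difference, ∂[p,q] = q − p. For instance
  ∂[3,4] = [4] − [3].
The 4×4 boundary matrix has rank 3 and Smith normal form diag(1,1,1).

Reading off H_k = ker ∂_k / im ∂_{k+1}:

  H_1: rank ker ∂_1 − rank ∂_2 = (4 − 3) − 0 = 1, and there is no ∂_2, so H_1 = Z.

H_1 ≅ Z.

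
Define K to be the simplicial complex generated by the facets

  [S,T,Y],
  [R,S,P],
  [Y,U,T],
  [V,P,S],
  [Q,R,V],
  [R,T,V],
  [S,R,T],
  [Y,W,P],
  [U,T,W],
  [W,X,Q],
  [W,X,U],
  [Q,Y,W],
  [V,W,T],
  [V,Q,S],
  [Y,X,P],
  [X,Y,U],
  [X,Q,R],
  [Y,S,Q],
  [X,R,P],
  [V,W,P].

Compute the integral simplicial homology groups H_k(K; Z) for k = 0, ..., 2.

Take the total order P < Q < R < S < T < U < V < W < X < Y on the vertex set. Then K (dimension 2) consists of the simplices:

  0-simplices (10): P, Q, R, S, T, U, V, W, X, Y
  1-simplices (30): PR, PS, PV, PW, PX, PY, QR, QS, QV, QW, QX, QY, RS, RT, RV, RX, ST, SV, SY, TU, TV, TW, TY, UW, UX, UY, VW, WX, WY, XY
  2-simplices (20): PRS, PRX, PSV, PVW, PWY, PXY, QRV, QRX, QSV, QSY, QWX, QWY, RST, RTV, STY, TUW, TUY, TVW, UWX, UXY

Hence C_0 ≅ Z^10, C_1 ≅ Z^30, C_2 ≅ Z^20.

∂_1: C_1 → C_0 is given by ∂[p,q] = [q] − [p]. For instance
  ∂QY = Y − Q.
As a 10×30 matrix over Z this has rank 9, with invariant factors (1,1,1,1,1,1,1,1,1).

Boundary ∂_2: C_2 → C_1 sends each 2-simplex [p,q,r] to [q,r] − [p,r] + [p,q]. For instance
  ∂QRV = RV − QV + QR,
  ∂UWX = WX − UX + UW.
This gives a 30×20 integer matrix of rank 20; reducing to Smith normal form yields diagonal entries (1,1,1,1,1,1,1,1,1,1,1,1,1,1,1,1,1,1,1,2).

Now H_k = ker ∂_k / im ∂_{k+1}, so:

  H_0: rank C_0 − rank ∂_1 = 10 − 9 = 1, and the invariant factors of ∂_1 are all 1, so H_0 = Z.
  H_1: rank ker ∂_1 − rank ∂_2 = (30 − 9) − 20 = 1, and ∂_2 has invariant factor 2 > 1, so H_1 = Z ⊕ Z/2.
  H_2: rank ker ∂_2 − rank ∂_3 = (20 − 20) − 0 = 0, and there is no ∂_3, so H_2 = 0.

As a check, the Euler characteristic is 10 − 30 + 20 = 0, which agrees with 1 − 1 + 0 = 0.

H_0 ≅ Z,  H_1 ≅ Z ⊕ Z/2,  H_2 = 0.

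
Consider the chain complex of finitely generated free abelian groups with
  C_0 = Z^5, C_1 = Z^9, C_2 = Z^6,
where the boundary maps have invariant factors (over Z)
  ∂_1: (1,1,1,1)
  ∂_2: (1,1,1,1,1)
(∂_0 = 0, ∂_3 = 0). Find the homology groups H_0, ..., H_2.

H_0: b_0 = 5 − 0 − 4 = 1; torsion from ∂_1 factors > 1: none. So H_0 ≅ Z.
H_1: b_1 = 9 − 4 − 5 = 0; torsion from ∂_2 factors > 1: none. So H_1 ≅ 0.
H_2: b_2 = 6 − 5 − 0 = 1; torsion from ∂_3 factors > 1: none. So H_2 ≅ Z.

H_0 ≅ Z,  H_1 = 0,  H_2 ≅ Z.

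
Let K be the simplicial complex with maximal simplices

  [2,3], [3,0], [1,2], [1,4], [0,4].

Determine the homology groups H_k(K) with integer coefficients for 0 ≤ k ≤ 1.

We work with the vertex ordering 0 < 1 < 2 < 3 < 4. The simplices of K, each written with vertices in increasing order, are:

  0-simplices (5): [0], [1], [2], [3], [4]
  1-simplices (5): [0,3], [0,4], [1,2], [1,4], [2,3]

so the chain groups are C_0 ≅ Z^5, C_1 ≅ Z^5.

Boundary ∂_1: C_1 → C_0 is given by ∂[p,q] = [q] − [p].
This gives a 5×5 integer matrix of rank 4; reducing to Smith normal form yields diagonal entries (1,1,1,1).

Computing H_k = (kernel of ∂_k) / (image of ∂_{k+1}):

  H_0: rank C_0 − rank ∂_1 = 5 − 4 = 1, and the invariant factors of ∂_1 are all 1, so H_0 = Z.
  H_1: rank ker ∂_1 − rank ∂_2 = (5 − 4) − 0 = 1, and there is no ∂_2, so H_1 = Z.

As a check, the Euler characteristic is 5 − 5 = 0, which agrees with 1 − 1 = 0.

H_0 ≅ Z,  H_1 ≅ Z.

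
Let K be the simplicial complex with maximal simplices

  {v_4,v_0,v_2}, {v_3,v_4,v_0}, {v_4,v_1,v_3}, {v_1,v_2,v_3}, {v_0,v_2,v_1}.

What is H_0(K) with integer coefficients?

We work with the vertex ordering v_0 < v_1 < v_2 < v_3 < v_4. The simplices of K, each written with vertices in increasing order, are:

  0-simplices (5): [v_0], [v_1], [v_2], [v_3], [v_4]
  1-simplices (10): [v_0,v_1], [v_0,v_2], [v_0,v_3], [v_0,v_4], [v_1,v_2], [v_1,v_3], [v_1,v_4], [v_2,v_3], [v_2,v_4], [v_3,v_4]
  2-simplices (5): [v_0,v_1,v_2], [v_0,v_2,v_4], [v_0,v_3,v_4], [v_1,v_2,v_3], [v_1,v_3,v_4]

so the chain groups are C_0 ≅ Z^5, C_1 ≅ Z^10, C_2 ≅ Z^5.

The boundary map ∂_1: C_1 → C_0 sends each edge [p,q] (with p < q) to q − p.
As a 5×10 matrix over Z this has rank 4, with invariant factors (1,1,1,1).

Boundary ∂_2: C_2 → C_1 sends each 2-simplex [p,q,r] to [q,r] − [p,r] + [p,q]. For instance
  ∂[v_1,v_2,v_3] = [v_2,v_3] − [v_1,v_3] + [v_1,v_2],
  ∂[v_0,v_3,v_4] = [v_3,v_4] − [v_0,v_4] + [v_0,v_3].
As a 10×5 matrix over Z this has rank 5, with invariant factors (1,1,1,1,1).

Now H_k = ker ∂_k / im ∂_{k+1}, so:

  H_0: rank C_0 − rank ∂_1 = 5 − 4 = 1, and the invariant factors of ∂_1 are all 1, so H_0 ≅ Z.

H_0 ≅ Z.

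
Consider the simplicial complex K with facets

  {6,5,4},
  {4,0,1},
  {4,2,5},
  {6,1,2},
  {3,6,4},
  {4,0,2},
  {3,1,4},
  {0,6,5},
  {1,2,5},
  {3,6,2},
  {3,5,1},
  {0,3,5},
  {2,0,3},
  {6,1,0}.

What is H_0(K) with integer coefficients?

H_0 ≅ Z.

Order the vertices as 0 < 1 < 2 < 3 < 4 < 5 < 6. Listing each simplex with vertices in this order, K has dimension 2 with simplices:

  0-simplices (7): [0], [1], [2], [3], [4], [5], [6]
  1-simplices (21): [0,1], [0,2], [0,3], [0,4], [0,5], [0,6], [1,2], [1,3], [1,4], [1,5], [1,6], [2,3], [2,4], [2,5], [2,6], [3,4], [3,5], [3,6], [4,5], [4,6], [5,6]
  2-simplices (14): [0,1,4], [0,1,6], [0,2,3], [0,2,4], [0,3,5], [0,5,6], [1,2,5], [1,2,6], [1,3,4], [1,3,5], [2,3,6], [2,4,5], [3,4,6], [4,5,6]

so the chain groups are C_0 ≅ Z^7, C_1 ≅ Z^21, C_2 ≅ Z^14.

Boundary ∂_1: C_1 → C_0 sends each edge [p,q] (with p < q) to q − p. For instance
  ∂[2,5] = [5] − [2].
This gives a 7×21 integer matrix of rank 6; reducing to Smith normal form yields diagonal entries (1,1,1,1,1,1).

∂_2: C_2 → C_1 acts by ∂[p,q,r] = [q,r] − [p,r] + [p,q]. For instance
  ∂[0,3,5] = [3,5] − [0,5] + [0,3],
  ∂[4,5,6] = [5,6] − [4,6] + [4,5].
The 21×14 boundary matrix has rank 13 and Smith normal form diag(1,1,1,1,1,1,1,1,1,1,1,1,1).

Reading off H_k = ker ∂_k / im ∂_{k+1}:

  H_0: rank C_0 − rank ∂_1 = 7 − 6 = 1, and the invariant factors of ∂_1 are all 1, so H_0 = Z.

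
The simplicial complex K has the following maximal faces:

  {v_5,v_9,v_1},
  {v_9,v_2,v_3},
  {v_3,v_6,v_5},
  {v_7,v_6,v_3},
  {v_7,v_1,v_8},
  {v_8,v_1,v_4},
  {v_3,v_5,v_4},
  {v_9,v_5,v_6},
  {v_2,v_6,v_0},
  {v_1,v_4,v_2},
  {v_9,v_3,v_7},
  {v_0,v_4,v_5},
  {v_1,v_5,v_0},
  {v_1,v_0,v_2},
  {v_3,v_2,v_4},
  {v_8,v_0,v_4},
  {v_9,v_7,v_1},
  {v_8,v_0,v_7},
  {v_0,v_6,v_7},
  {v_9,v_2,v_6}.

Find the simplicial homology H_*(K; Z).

H_0 = Z,  H_1 = Z × Z/2,  H_2 = 0.

We work with the vertex ordering v_0 < v_1 < v_2 < v_3 < v_4 < v_5 < v_6 < v_7 < v_8 < v_9. The simplices of K, each written with vertices in increasing order, are:

  0-simplices (10): [v_0], [v_1], [v_2], [v_3], [v_4], [v_5], [v_6], [v_7], [v_8], [v_9]
  1-simplices (30): (30 of them)
  2-simplices (20): (20 of them)

giving chain groups C_0 ≅ Z^10, C_1 ≅ Z^30, C_2 ≅ Z^20.

∂_1: C_1 → C_0 sends each edge [p,q] (with p < q) to q − p. For instance
  ∂[v_1,v_7] = [v_7] − [v_1].
The resulting 10×30 matrix has rank 9, and its Smith normal form has invariant factors (1,1,1,1,1,1,1,1,1).

∂_2: C_2 → C_1 acts by ∂[p,q,r] = [q,r] − [p,r] + [p,q]. For instance
  ∂[v_3,v_6,v_7] = [v_6,v_7] − [v_3,v_7] + [v_3,v_6],
  ∂[v_2,v_6,v_9] = [v_6,v_9] − [v_2,v_9] + [v_2,v_6].
The resulting 30×20 matrix has rank 20, and its Smith normal form has invariant factors (1,1,1,1,1,1,1,1,1,1,1,1,1,1,1,1,1,1,1,2).

Reading off H_k = ker ∂_k / im ∂_{k+1}:

  H_0: rank C_0 − rank ∂_1 = 10 − 9 = 1, and the invariant factors of ∂_1 are all 1, so H_0 = Z.
  H_1: rank ker ∂_1 − rank ∂_2 = (30 − 9) − 20 = 1, and ∂_2 has invariant factor 2 > 1, so H_1 = Z × Z/2.
  H_2: rank ker ∂_2 − rank ∂_3 = (20 − 20) − 0 = 0, and there is no ∂_3, so H_2 = 0.

As a check, the Euler characteristic is 10 − 30 + 20 = 0, which agrees with 1 − 1 + 0 = 0.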